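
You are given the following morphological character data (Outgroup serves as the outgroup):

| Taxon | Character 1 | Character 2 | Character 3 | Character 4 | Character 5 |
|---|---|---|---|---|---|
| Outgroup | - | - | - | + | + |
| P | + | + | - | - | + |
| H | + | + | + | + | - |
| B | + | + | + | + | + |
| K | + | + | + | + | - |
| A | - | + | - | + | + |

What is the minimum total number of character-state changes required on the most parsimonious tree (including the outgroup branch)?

5

Character polarity is set by the outgroup: the derived state is whichever differs from the outgroup's state, so for Character 4, Character 5 the derived state is '-', and for the remaining characters it is '+'.
Character 1 (derived state '+') is shared by B, H, K, and P — a synapomorphy uniting that clade.
Character 2 (derived state '+') is shared by all ingroup taxa — unites the whole ingroup.
Character 3: derived state '+' in B, H, and K only — synapomorphy for {B, H, K}.
Character 4 (derived state '-') is unique to P (autapomorphy; uninformative for grouping).
Character 5 (derived state '-') is shared by H and K — a synapomorphy uniting that clade.
Most parsimonious ingroup topology: ((P,((H,K),B)),A).
Changes per character on this tree: Character 1: 1; Character 2: 1; Character 3: 1; Character 4: 1; Character 5: 1.
Total = 5.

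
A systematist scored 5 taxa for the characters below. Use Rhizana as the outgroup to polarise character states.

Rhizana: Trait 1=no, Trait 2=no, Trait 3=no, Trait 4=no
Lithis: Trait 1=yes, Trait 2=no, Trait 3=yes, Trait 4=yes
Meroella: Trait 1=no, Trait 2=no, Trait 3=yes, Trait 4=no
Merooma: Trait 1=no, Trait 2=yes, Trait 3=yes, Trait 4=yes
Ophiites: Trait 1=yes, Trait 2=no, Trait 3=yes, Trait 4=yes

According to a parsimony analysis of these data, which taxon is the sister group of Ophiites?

Lithis

The outgroup has state 'no' for every character, so 'yes' is the derived state throughout.
Trait 1: derived state 'yes' in Lithis and Ophiites only — synapomorphy for {Lithis, Ophiites}.
Trait 2 (derived state 'yes') is unique to Merooma (autapomorphy; uninformative for grouping).
Trait 3 (derived state 'yes') is shared by all ingroup taxa — unites the whole ingroup.
Trait 4: derived state 'yes' in Lithis, Merooma, and Ophiites only — synapomorphy for {Lithis, Merooma, Ophiites}.
Most parsimonious ingroup topology: (((Lithis,Ophiites),Merooma),Meroella).
Ophiites and Lithis form a cherry on this tree, so they are sister taxa.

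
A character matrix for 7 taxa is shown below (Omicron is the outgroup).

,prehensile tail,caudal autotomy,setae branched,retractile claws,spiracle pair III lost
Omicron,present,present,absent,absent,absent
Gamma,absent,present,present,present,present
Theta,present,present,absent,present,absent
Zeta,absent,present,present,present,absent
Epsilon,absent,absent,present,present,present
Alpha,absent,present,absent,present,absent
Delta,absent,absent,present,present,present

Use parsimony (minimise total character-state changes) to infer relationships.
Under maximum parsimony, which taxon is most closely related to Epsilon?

Delta

Character polarity is set by the outgroup: the derived state is whichever differs from the outgroup's state, so for prehensile tail, caudal autotomy the derived state is 'absent', and for the remaining characters it is 'present'.
prehensile tail (derived state 'absent') is shared by Alpha, Delta, Epsilon, Gamma, and Zeta — a synapomorphy uniting that clade.
caudal autotomy (derived state 'absent') is shared by Delta and Epsilon — a synapomorphy uniting that clade.
Only Delta, Epsilon, Gamma, and Zeta show the derived state 'present' for setae branched, supporting them as a clade.
All ingroup taxa share the derived state 'present' for retractile claws; it defines the ingroup but does not resolve relationships within it.
spiracle pair III lost (derived state 'present') is shared by Delta, Epsilon, and Gamma — a synapomorphy uniting that clade.
Most parsimonious ingroup topology: ((Alpha,(((Epsilon,Delta),Gamma),Zeta)),Theta).
Epsilon and Delta form a cherry on this tree, so they are sister taxa.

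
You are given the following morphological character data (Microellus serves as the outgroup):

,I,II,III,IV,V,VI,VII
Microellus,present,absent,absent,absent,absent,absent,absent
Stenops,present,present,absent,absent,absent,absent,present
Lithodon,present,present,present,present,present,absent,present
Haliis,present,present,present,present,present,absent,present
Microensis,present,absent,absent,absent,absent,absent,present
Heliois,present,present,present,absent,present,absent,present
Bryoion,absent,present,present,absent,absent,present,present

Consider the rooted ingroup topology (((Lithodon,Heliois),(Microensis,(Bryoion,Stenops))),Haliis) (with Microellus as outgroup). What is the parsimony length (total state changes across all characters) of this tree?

12

Map each character onto (((Lithodon,Heliois),(Microensis,(Bryoion,Stenops))),Haliis) (rooted by Microellus) and count the minimum state changes it requires (Fitch parsimony):
I: 1; II: 2; III: 3; IV: 2; V: 2; VI: 1; VII: 1.
Total tree length = 12.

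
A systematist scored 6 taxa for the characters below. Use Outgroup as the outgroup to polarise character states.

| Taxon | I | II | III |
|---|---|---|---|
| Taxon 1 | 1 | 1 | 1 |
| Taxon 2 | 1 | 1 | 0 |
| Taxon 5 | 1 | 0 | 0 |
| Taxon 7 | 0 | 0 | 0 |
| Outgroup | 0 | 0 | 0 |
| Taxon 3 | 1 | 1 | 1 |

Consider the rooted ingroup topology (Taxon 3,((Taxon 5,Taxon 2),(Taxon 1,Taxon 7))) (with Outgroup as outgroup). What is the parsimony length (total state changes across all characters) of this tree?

Map each character onto (Taxon 3,((Taxon 5,Taxon 2),(Taxon 1,Taxon 7))) (rooted by Outgroup) and count the minimum state changes it requires (Fitch parsimony):
I: 2; II: 3; III: 2.
Total tree length = 7.

7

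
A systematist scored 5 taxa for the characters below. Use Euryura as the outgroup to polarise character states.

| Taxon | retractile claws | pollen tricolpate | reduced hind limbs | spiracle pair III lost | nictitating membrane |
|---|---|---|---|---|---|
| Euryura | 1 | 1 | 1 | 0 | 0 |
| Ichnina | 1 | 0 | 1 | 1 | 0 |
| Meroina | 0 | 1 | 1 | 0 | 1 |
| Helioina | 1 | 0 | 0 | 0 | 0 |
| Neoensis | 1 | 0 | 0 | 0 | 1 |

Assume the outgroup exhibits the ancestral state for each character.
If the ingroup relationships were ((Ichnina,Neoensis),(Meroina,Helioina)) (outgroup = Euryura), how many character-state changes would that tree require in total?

Map each character onto ((Ichnina,Neoensis),(Meroina,Helioina)) (rooted by Euryura) and count the minimum state changes it requires (Fitch parsimony):
retractile claws: 1; pollen tricolpate: 2; reduced hind limbs: 2; spiracle pair III lost: 1; nictitating membrane: 2.
Total tree length = 8.

8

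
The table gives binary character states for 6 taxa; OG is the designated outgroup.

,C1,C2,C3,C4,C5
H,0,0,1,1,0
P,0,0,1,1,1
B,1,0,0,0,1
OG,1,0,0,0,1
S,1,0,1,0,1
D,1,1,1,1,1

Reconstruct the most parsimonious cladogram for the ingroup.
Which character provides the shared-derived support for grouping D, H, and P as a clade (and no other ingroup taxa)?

C4

Character polarity is set by the outgroup: the derived state is whichever differs from the outgroup's state, so for C1, C5 the derived state is '0', and for the remaining characters it is '1'.
Only H and P show the derived state '0' for C1, supporting them as a clade.
C2 (derived state '1') is unique to D (autapomorphy; uninformative for grouping).
Only D, H, P, and S show the derived state '1' for C3, supporting them as a clade.
C4 (derived state '1') is shared by D, H, and P — a synapomorphy uniting that clade.
C5: derived state '0' in H only — an autapomorphy, so it tells us nothing about relationships among taxa.
Most parsimonious ingroup topology: (B,(((P,H),D),S)).
The clade {D, H, P} is supported by C4: its derived state '1' occurs in exactly those taxa and in no other taxon (including the outgroup).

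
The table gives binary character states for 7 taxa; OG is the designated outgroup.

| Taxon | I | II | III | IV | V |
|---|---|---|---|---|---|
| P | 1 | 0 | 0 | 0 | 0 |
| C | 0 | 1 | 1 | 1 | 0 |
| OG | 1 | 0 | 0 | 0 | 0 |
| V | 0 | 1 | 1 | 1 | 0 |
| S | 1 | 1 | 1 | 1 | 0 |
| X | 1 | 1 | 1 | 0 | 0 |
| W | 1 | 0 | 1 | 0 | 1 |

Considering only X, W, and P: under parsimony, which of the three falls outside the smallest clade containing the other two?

Character polarity is set by the outgroup: the derived state is whichever differs from the outgroup's state, so for I the derived state is '0', and for the remaining characters it is '1'.
Only C and V show the derived state '0' for I, supporting them as a clade.
II (derived state '1') is shared by C, S, V, and X — a synapomorphy uniting that clade.
Only C, S, V, W, and X show the derived state '1' for III, supporting them as a clade.
Only C, S, and V show the derived state '1' for IV, supporting them as a clade.
V: derived state '1' in W only — an autapomorphy, so it tells us nothing about relationships among taxa.
Most parsimonious ingroup topology: (P,(((S,(V,C)),X),W)).
W and X share a more recent common ancestor with each other than either does with P, so P is the least closely related of the three.

P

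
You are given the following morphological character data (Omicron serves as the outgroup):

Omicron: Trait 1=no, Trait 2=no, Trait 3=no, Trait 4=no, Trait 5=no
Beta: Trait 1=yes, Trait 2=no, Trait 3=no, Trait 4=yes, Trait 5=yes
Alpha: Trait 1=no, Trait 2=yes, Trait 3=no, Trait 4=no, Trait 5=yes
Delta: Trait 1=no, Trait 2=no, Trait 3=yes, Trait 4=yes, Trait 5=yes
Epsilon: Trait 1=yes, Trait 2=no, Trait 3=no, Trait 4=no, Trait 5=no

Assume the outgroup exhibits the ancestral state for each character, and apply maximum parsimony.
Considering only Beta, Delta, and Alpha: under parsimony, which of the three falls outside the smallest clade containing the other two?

Alpha

The outgroup has state 'no' for every character, so 'yes' is the derived state throughout.
Trait 1 groups Beta and Epsilon, which is incompatible with the clades supported by the remaining characters; treating it as convergent (homoplasy) costs fewer steps than any alternative tree.
Trait 2: derived state 'yes' in Alpha only — an autapomorphy, so it tells us nothing about relationships among taxa.
Trait 3: derived state 'yes' in Delta only — an autapomorphy, so it tells us nothing about relationships among taxa.
Trait 4: derived state 'yes' in Beta and Delta only — synapomorphy for {Beta, Delta}.
Trait 5: derived state 'yes' in Alpha, Beta, and Delta only — synapomorphy for {Alpha, Beta, Delta}.
Most parsimonious ingroup topology: (((Beta,Delta),Alpha),Epsilon).
Beta and Delta share a more recent common ancestor with each other than either does with Alpha, so Alpha is the least closely related of the three.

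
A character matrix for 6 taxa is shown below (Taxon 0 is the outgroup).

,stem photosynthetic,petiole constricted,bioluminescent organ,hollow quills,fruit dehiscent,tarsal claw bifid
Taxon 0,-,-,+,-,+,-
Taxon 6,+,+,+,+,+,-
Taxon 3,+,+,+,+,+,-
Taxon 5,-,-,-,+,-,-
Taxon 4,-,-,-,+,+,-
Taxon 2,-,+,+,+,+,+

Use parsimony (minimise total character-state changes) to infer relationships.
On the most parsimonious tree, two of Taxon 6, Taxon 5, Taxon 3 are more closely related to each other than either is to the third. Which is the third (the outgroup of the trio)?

Character polarity is set by the outgroup: the derived state is whichever differs from the outgroup's state, so for bioluminescent organ, fruit dehiscent the derived state is '-', and for the remaining characters it is '+'.
Only Taxon 3 and Taxon 6 show the derived state '+' for stem photosynthetic, supporting them as a clade.
Only Taxon 2, Taxon 3, and Taxon 6 show the derived state '+' for petiole constricted, supporting them as a clade.
bioluminescent organ (derived state '-') is shared by Taxon 4 and Taxon 5 — a synapomorphy uniting that clade.
hollow quills (derived state '+') is shared by all ingroup taxa — unites the whole ingroup.
fruit dehiscent: derived state '-' in Taxon 5 only — an autapomorphy, so it tells us nothing about relationships among taxa.
tarsal claw bifid (derived state '+') is unique to Taxon 2 (autapomorphy; uninformative for grouping).
Most parsimonious ingroup topology: (((Taxon 6,Taxon 3),Taxon 2),(Taxon 5,Taxon 4)).
Taxon 3 and Taxon 6 share a more recent common ancestor with each other than either does with Taxon 5, so Taxon 5 is the least closely related of the three.

Taxon 5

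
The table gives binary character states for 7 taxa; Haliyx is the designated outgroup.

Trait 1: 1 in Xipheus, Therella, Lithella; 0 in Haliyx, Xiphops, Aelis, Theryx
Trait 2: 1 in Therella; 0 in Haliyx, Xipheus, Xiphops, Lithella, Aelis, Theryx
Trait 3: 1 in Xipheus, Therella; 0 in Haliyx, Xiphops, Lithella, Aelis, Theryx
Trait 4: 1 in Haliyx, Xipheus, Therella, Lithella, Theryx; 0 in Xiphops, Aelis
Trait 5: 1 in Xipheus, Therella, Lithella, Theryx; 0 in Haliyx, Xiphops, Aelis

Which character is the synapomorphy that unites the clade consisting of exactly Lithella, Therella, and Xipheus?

Character polarity is set by the outgroup: the derived state is whichever differs from the outgroup's state, so for Trait 4 the derived state is '0', and for the remaining characters it is '1'.
Trait 1 (derived state '1') is shared by Lithella, Therella, and Xipheus — a synapomorphy uniting that clade.
Trait 2 (derived state '1') is unique to Therella (autapomorphy; uninformative for grouping).
Trait 3 (derived state '1') is shared by Therella and Xipheus — a synapomorphy uniting that clade.
Only Aelis and Xiphops show the derived state '0' for Trait 4, supporting them as a clade.
Trait 5 (derived state '1') is shared by Lithella, Therella, Theryx, and Xipheus — a synapomorphy uniting that clade.
Most parsimonious ingroup topology: ((((Xipheus,Therella),Lithella),Theryx),(Xiphops,Aelis)).
The clade {Lithella, Therella, Xipheus} is supported by Trait 1: its derived state '1' occurs in exactly those taxa and in no other taxon (including the outgroup).

Trait 1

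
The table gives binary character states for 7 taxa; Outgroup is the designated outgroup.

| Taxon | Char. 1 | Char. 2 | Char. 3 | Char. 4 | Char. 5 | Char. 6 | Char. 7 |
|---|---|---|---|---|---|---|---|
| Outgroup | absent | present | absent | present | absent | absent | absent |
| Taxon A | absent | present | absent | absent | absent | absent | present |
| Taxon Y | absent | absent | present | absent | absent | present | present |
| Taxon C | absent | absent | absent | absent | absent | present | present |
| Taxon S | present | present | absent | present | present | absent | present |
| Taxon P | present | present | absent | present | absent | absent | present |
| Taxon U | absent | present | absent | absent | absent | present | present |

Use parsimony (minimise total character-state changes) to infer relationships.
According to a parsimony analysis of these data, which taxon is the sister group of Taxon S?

Taxon P

Character polarity is set by the outgroup: the derived state is whichever differs from the outgroup's state, so for Char. 2, Char. 4 the derived state is 'absent', and for the remaining characters it is 'present'.
Only Taxon P and Taxon S show the derived state 'present' for Char. 1, supporting them as a clade.
Only Taxon C and Taxon Y show the derived state 'absent' for Char. 2, supporting them as a clade.
Char. 3 (derived state 'present') is unique to Taxon Y (autapomorphy; uninformative for grouping).
Char. 4 (derived state 'absent') is shared by Taxon A, Taxon C, Taxon U, and Taxon Y — a synapomorphy uniting that clade.
Char. 5: derived state 'present' in Taxon S only — an autapomorphy, so it tells us nothing about relationships among taxa.
Char. 6: derived state 'present' in Taxon C, Taxon U, and Taxon Y only — synapomorphy for {Taxon C, Taxon U, Taxon Y}.
All ingroup taxa share the derived state 'present' for Char. 7; it defines the ingroup but does not resolve relationships within it.
Most parsimonious ingroup topology: ((Taxon A,((Taxon Y,Taxon C),Taxon U)),(Taxon S,Taxon P)).
Taxon S and Taxon P form a cherry on this tree, so they are sister taxa.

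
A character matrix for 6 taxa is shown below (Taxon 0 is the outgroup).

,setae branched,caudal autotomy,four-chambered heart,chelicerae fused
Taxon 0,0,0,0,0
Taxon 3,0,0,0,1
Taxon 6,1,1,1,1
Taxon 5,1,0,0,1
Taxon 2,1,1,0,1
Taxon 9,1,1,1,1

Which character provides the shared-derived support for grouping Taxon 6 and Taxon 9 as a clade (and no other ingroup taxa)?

four-chambered heart

The outgroup has state '0' for every character, so '1' is the derived state throughout.
setae branched: derived state '1' in Taxon 2, Taxon 5, Taxon 6, and Taxon 9 only — synapomorphy for {Taxon 2, Taxon 5, Taxon 6, Taxon 9}.
Only Taxon 2, Taxon 6, and Taxon 9 show the derived state '1' for caudal autotomy, supporting them as a clade.
four-chambered heart (derived state '1') is shared by Taxon 6 and Taxon 9 — a synapomorphy uniting that clade.
All ingroup taxa share the derived state '1' for chelicerae fused; it defines the ingroup but does not resolve relationships within it.
Most parsimonious ingroup topology: (Taxon 3,(((Taxon 6,Taxon 9),Taxon 2),Taxon 5)).
The clade {Taxon 6, Taxon 9} is supported by four-chambered heart: its derived state '1' occurs in exactly those taxa and in no other taxon (including the outgroup).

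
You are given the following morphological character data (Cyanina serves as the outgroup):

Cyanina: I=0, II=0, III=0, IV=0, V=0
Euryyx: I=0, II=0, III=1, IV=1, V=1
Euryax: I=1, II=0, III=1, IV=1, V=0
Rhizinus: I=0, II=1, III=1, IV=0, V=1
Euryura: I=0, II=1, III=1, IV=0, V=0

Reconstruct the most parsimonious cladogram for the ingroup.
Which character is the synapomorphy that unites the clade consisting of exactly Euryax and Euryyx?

The outgroup has state '0' for every character, so '1' is the derived state throughout.
I: derived state '1' in Euryax only — an autapomorphy, so it tells us nothing about relationships among taxa.
II: derived state '1' in Euryura and Rhizinus only — synapomorphy for {Euryura, Rhizinus}.
III (derived state '1') is shared by all ingroup taxa — unites the whole ingroup.
IV: derived state '1' in Euryax and Euryyx only — synapomorphy for {Euryax, Euryyx}.
V groups Euryyx and Rhizinus, which is incompatible with the clades supported by the remaining characters; treating it as convergent (homoplasy) costs fewer steps than any alternative tree.
Most parsimonious ingroup topology: ((Euryyx,Euryax),(Rhizinus,Euryura)).
The clade {Euryax, Euryyx} is supported by IV: its derived state '1' occurs in exactly those taxa and in no other taxon (including the outgroup).

IV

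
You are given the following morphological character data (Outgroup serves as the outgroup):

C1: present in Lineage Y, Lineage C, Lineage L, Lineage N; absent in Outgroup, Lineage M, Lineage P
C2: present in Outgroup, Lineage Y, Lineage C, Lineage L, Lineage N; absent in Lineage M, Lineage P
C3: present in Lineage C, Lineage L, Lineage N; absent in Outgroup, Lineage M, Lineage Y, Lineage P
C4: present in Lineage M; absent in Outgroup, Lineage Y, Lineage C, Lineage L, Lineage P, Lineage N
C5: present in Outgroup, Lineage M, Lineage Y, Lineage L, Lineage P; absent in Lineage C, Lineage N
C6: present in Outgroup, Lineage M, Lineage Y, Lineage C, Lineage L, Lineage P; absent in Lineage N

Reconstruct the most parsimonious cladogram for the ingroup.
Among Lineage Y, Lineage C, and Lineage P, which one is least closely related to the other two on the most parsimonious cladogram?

Lineage P

Character polarity is set by the outgroup: the derived state is whichever differs from the outgroup's state, so for C2, C5, C6 the derived state is 'absent', and for the remaining characters it is 'present'.
C1 (derived state 'present') is shared by Lineage C, Lineage L, Lineage N, and Lineage Y — a synapomorphy uniting that clade.
C2: derived state 'absent' in Lineage M and Lineage P only — synapomorphy for {Lineage M, Lineage P}.
Only Lineage C, Lineage L, and Lineage N show the derived state 'present' for C3, supporting them as a clade.
C4 (derived state 'present') is unique to Lineage M (autapomorphy; uninformative for grouping).
Only Lineage C and Lineage N show the derived state 'absent' for C5, supporting them as a clade.
C6 (derived state 'absent') is unique to Lineage N (autapomorphy; uninformative for grouping).
Most parsimonious ingroup topology: ((Lineage M,Lineage P),(Lineage Y,((Lineage C,Lineage N),Lineage L))).
Lineage C and Lineage Y share a more recent common ancestor with each other than either does with Lineage P, so Lineage P is the least closely related of the three.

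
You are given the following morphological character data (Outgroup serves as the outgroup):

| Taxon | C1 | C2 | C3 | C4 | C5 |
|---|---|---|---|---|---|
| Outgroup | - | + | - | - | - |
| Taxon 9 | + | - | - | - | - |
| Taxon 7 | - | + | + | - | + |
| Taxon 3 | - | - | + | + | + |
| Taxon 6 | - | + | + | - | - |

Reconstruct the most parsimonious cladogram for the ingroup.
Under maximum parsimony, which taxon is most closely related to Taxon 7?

Taxon 3

Character polarity is set by the outgroup: the derived state is whichever differs from the outgroup's state, so for C2 the derived state is '-', and for the remaining characters it is '+'.
C1: derived state '+' in Taxon 9 only — an autapomorphy, so it tells us nothing about relationships among taxa.
C2 (state '-') occurs in Taxon 3 and Taxon 9 but conflicts with the nesting implied by the other characters — most parsimoniously interpreted as homoplasy.
C3 (derived state '+') is shared by Taxon 3, Taxon 6, and Taxon 7 — a synapomorphy uniting that clade.
C4 (derived state '+') is unique to Taxon 3 (autapomorphy; uninformative for grouping).
C5: derived state '+' in Taxon 3 and Taxon 7 only — synapomorphy for {Taxon 3, Taxon 7}.
Most parsimonious ingroup topology: (Taxon 9,((Taxon 7,Taxon 3),Taxon 6)).
Taxon 7 and Taxon 3 form a cherry on this tree, so they are sister taxa.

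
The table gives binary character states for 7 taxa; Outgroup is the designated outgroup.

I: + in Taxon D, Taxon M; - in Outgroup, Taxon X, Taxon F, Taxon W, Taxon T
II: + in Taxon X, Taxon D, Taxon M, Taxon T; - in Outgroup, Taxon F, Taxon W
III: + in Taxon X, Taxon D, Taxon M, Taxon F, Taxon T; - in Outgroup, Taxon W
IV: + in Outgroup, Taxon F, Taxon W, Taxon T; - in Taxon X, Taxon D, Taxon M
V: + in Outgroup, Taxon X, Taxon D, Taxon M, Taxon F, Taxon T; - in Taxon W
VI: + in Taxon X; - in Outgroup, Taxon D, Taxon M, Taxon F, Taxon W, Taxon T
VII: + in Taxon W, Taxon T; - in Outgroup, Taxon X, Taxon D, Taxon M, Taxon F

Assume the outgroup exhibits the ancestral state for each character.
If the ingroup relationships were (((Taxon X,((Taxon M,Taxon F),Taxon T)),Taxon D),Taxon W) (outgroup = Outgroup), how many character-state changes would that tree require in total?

Map each character onto (((Taxon X,((Taxon M,Taxon F),Taxon T)),Taxon D),Taxon W) (rooted by Outgroup) and count the minimum state changes it requires (Fitch parsimony):
I: 2; II: 2; III: 1; IV: 3; V: 1; VI: 1; VII: 2.
Total tree length = 12.

12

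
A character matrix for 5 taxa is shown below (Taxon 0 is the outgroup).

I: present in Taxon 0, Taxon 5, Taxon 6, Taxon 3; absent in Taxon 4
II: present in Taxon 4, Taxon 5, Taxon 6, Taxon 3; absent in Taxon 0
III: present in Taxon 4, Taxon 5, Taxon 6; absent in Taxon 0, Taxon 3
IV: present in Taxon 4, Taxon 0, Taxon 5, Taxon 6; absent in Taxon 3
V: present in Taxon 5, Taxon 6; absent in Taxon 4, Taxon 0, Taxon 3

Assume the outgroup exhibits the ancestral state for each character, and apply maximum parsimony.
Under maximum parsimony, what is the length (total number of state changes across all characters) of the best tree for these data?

Character polarity is set by the outgroup: the derived state is whichever differs from the outgroup's state, so for I, IV the derived state is 'absent', and for the remaining characters it is 'present'.
I: derived state 'absent' in Taxon 4 only — an autapomorphy, so it tells us nothing about relationships among taxa.
All ingroup taxa share the derived state 'present' for II; it defines the ingroup but does not resolve relationships within it.
III: derived state 'present' in Taxon 4, Taxon 5, and Taxon 6 only — synapomorphy for {Taxon 4, Taxon 5, Taxon 6}.
IV (derived state 'absent') is unique to Taxon 3 (autapomorphy; uninformative for grouping).
V (derived state 'present') is shared by Taxon 5 and Taxon 6 — a synapomorphy uniting that clade.
Most parsimonious ingroup topology: (((Taxon 5,Taxon 6),Taxon 4),Taxon 3).
Changes per character on this tree: I: 1; II: 1; III: 1; IV: 1; V: 1.
Total = 5.

5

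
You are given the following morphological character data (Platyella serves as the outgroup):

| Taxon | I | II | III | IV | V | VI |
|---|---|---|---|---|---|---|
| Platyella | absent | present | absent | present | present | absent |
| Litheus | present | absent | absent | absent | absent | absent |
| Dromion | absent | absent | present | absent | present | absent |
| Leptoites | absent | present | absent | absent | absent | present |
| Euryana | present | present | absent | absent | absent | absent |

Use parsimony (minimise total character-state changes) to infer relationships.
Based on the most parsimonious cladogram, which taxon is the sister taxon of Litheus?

Character polarity is set by the outgroup: the derived state is whichever differs from the outgroup's state, so for II, IV, V the derived state is 'absent', and for the remaining characters it is 'present'.
I (derived state 'present') is shared by Euryana and Litheus — a synapomorphy uniting that clade.
II (state 'absent') occurs in Dromion and Litheus but conflicts with the nesting implied by the other characters — most parsimoniously interpreted as homoplasy.
III: derived state 'present' in Dromion only — an autapomorphy, so it tells us nothing about relationships among taxa.
IV (derived state 'absent') is shared by all ingroup taxa — unites the whole ingroup.
Only Euryana, Leptoites, and Litheus show the derived state 'absent' for V, supporting them as a clade.
VI (derived state 'present') is unique to Leptoites (autapomorphy; uninformative for grouping).
Most parsimonious ingroup topology: (((Litheus,Euryana),Leptoites),Dromion).
Litheus and Euryana form a cherry on this tree, so they are sister taxa.

Euryana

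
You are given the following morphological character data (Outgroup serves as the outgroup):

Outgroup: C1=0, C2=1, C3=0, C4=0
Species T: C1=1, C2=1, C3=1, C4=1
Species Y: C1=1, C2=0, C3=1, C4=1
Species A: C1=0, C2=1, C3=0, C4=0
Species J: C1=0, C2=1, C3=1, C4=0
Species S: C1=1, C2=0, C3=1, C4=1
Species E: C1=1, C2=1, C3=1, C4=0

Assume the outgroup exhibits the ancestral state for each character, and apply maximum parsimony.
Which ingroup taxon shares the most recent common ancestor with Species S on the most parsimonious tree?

Species Y

Character polarity is set by the outgroup: the derived state is whichever differs from the outgroup's state, so for C2 the derived state is '0', and for the remaining characters it is '1'.
C1 (derived state '1') is shared by Species E, Species S, Species T, and Species Y — a synapomorphy uniting that clade.
C2 (derived state '0') is shared by Species S and Species Y — a synapomorphy uniting that clade.
C3 (derived state '1') is shared by Species E, Species J, Species S, Species T, and Species Y — a synapomorphy uniting that clade.
C4: derived state '1' in Species S, Species T, and Species Y only — synapomorphy for {Species S, Species T, Species Y}.
Most parsimonious ingroup topology: ((((Species T,(Species Y,Species S)),Species E),Species J),Species A).
Species S and Species Y form a cherry on this tree, so they are sister taxa.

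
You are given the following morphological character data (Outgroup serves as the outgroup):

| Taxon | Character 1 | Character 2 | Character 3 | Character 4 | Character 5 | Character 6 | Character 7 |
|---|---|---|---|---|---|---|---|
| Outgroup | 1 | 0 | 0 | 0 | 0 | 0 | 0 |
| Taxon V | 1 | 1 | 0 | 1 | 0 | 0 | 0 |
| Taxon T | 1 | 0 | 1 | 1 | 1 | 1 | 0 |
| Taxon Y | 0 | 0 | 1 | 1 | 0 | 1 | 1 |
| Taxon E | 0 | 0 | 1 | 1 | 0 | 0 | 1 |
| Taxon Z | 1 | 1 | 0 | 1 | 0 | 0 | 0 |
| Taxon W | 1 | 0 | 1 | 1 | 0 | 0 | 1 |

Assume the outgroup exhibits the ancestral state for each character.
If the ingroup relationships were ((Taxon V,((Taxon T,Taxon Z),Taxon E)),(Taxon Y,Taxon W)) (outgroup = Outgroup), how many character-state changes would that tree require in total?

13

Map each character onto ((Taxon V,((Taxon T,Taxon Z),Taxon E)),(Taxon Y,Taxon W)) (rooted by Outgroup) and count the minimum state changes it requires (Fitch parsimony):
Character 1: 2; Character 2: 2; Character 3: 3; Character 4: 1; Character 5: 1; Character 6: 2; Character 7: 2.
Total tree length = 13.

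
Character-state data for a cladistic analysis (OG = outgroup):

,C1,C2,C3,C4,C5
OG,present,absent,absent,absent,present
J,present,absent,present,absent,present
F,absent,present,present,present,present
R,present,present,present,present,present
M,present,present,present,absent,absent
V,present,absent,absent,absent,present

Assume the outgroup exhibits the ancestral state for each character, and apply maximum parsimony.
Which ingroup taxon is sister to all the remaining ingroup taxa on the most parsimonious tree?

Character polarity is set by the outgroup: the derived state is whichever differs from the outgroup's state, so for C1, C5 the derived state is 'absent', and for the remaining characters it is 'present'.
C1: derived state 'absent' in F only — an autapomorphy, so it tells us nothing about relationships among taxa.
C2 (derived state 'present') is shared by F, M, and R — a synapomorphy uniting that clade.
C3: derived state 'present' in F, J, M, and R only — synapomorphy for {F, J, M, R}.
C4 (derived state 'present') is shared by F and R — a synapomorphy uniting that clade.
C5 (derived state 'absent') is unique to M (autapomorphy; uninformative for grouping).
Most parsimonious ingroup topology: ((J,((F,R),M)),V).
V is sister to the clade containing all other ingroup taxa, so it is the earliest-diverging (most basal) ingroup lineage.

V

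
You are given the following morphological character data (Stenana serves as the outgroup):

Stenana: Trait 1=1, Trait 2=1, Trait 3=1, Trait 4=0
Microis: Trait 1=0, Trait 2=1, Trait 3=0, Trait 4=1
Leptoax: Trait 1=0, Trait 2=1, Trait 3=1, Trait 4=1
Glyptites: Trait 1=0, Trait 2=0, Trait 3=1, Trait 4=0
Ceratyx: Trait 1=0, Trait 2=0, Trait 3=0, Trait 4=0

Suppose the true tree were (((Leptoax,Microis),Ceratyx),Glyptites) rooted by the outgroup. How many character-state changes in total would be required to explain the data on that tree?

Map each character onto (((Leptoax,Microis),Ceratyx),Glyptites) (rooted by Stenana) and count the minimum state changes it requires (Fitch parsimony):
Trait 1: 1; Trait 2: 2; Trait 3: 2; Trait 4: 1.
Total tree length = 6.

6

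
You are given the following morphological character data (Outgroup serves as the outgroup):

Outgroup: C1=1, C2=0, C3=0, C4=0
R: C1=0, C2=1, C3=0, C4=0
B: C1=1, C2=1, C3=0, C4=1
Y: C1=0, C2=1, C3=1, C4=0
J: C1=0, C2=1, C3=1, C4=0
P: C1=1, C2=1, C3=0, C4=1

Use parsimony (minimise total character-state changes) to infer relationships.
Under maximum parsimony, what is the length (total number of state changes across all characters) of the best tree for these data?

Character polarity is set by the outgroup: the derived state is whichever differs from the outgroup's state, so for C1 the derived state is '0', and for the remaining characters it is '1'.
C1 (derived state '0') is shared by J, R, and Y — a synapomorphy uniting that clade.
All ingroup taxa share the derived state '1' for C2; it defines the ingroup but does not resolve relationships within it.
Only J and Y show the derived state '1' for C3, supporting them as a clade.
C4 (derived state '1') is shared by B and P — a synapomorphy uniting that clade.
Most parsimonious ingroup topology: ((R,(Y,J)),(B,P)).
Changes per character on this tree: C1: 1; C2: 1; C3: 1; C4: 1.
Total = 4.

4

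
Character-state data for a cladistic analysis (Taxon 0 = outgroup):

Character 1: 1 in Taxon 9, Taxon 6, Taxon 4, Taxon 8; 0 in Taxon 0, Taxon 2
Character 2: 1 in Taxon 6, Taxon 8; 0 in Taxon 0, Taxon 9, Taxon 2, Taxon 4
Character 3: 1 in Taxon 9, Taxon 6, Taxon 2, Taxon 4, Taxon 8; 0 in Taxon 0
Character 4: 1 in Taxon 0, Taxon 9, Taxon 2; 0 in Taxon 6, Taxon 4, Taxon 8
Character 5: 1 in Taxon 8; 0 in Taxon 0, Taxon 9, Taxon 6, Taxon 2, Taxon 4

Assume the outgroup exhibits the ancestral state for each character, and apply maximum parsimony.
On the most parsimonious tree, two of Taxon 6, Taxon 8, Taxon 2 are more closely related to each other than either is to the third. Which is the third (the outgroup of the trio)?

Taxon 2

Character polarity is set by the outgroup: the derived state is whichever differs from the outgroup's state, so for Character 4 the derived state is '0', and for the remaining characters it is '1'.
Character 1: derived state '1' in Taxon 4, Taxon 6, Taxon 8, and Taxon 9 only — synapomorphy for {Taxon 4, Taxon 6, Taxon 8, Taxon 9}.
Only Taxon 6 and Taxon 8 show the derived state '1' for Character 2, supporting them as a clade.
Character 3 (derived state '1') is shared by all ingroup taxa — unites the whole ingroup.
Character 4 (derived state '0') is shared by Taxon 4, Taxon 6, and Taxon 8 — a synapomorphy uniting that clade.
Character 5 (derived state '1') is unique to Taxon 8 (autapomorphy; uninformative for grouping).
Most parsimonious ingroup topology: ((Taxon 9,((Taxon 6,Taxon 8),Taxon 4)),Taxon 2).
Taxon 6 and Taxon 8 share a more recent common ancestor with each other than either does with Taxon 2, so Taxon 2 is the least closely related of the three.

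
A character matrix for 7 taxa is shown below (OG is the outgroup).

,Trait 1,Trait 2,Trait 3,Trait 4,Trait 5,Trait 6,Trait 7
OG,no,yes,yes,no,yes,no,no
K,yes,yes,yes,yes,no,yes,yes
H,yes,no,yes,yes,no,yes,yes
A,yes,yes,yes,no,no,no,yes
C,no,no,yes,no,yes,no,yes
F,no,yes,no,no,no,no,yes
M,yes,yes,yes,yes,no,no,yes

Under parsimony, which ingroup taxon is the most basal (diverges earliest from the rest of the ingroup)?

Character polarity is set by the outgroup: the derived state is whichever differs from the outgroup's state, so for Trait 2, Trait 3, Trait 5 the derived state is 'no', and for the remaining characters it is 'yes'.
Only A, H, K, and M show the derived state 'yes' for Trait 1, supporting them as a clade.
Trait 2 groups C and H, which is incompatible with the clades supported by the remaining characters; treating it as convergent (homoplasy) costs fewer steps than any alternative tree.
Trait 3 (derived state 'no') is unique to F (autapomorphy; uninformative for grouping).
Only H, K, and M show the derived state 'yes' for Trait 4, supporting them as a clade.
Trait 5 (derived state 'no') is shared by A, F, H, K, and M — a synapomorphy uniting that clade.
Trait 6 (derived state 'yes') is shared by H and K — a synapomorphy uniting that clade.
Trait 7 (derived state 'yes') is shared by all ingroup taxa — unites the whole ingroup.
Most parsimonious ingroup topology: (((((K,H),M),A),F),C).
C is sister to the clade containing all other ingroup taxa, so it is the earliest-diverging (most basal) ingroup lineage.

C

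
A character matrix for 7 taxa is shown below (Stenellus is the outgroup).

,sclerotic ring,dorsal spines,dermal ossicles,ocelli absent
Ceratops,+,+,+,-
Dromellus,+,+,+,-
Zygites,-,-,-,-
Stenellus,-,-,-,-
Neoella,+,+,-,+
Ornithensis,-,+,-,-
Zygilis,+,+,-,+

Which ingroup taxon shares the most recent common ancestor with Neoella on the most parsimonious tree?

The outgroup has state '-' for every character, so '+' is the derived state throughout.
sclerotic ring: derived state '+' in Ceratops, Dromellus, Neoella, and Zygilis only — synapomorphy for {Ceratops, Dromellus, Neoella, Zygilis}.
Only Ceratops, Dromellus, Neoella, Ornithensis, and Zygilis show the derived state '+' for dorsal spines, supporting them as a clade.
Only Ceratops and Dromellus show the derived state '+' for dermal ossicles, supporting them as a clade.
ocelli absent: derived state '+' in Neoella and Zygilis only — synapomorphy for {Neoella, Zygilis}.
Most parsimonious ingroup topology: (Zygites,(((Dromellus,Ceratops),(Neoella,Zygilis)),Ornithensis)).
Neoella and Zygilis form a cherry on this tree, so they are sister taxa.

Zygilis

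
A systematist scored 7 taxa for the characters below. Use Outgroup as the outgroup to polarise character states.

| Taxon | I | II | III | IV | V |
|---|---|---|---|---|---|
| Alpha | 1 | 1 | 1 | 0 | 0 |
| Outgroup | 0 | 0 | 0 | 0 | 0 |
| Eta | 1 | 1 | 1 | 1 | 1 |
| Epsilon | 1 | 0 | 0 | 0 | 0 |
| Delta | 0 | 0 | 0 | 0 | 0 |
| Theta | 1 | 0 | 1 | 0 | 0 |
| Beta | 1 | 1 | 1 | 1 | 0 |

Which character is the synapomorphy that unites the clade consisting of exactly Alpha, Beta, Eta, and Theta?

III

The outgroup has state '0' for every character, so '1' is the derived state throughout.
I: derived state '1' in Alpha, Beta, Epsilon, Eta, and Theta only — synapomorphy for {Alpha, Beta, Epsilon, Eta, Theta}.
II (derived state '1') is shared by Alpha, Beta, and Eta — a synapomorphy uniting that clade.
III: derived state '1' in Alpha, Beta, Eta, and Theta only — synapomorphy for {Alpha, Beta, Eta, Theta}.
Only Beta and Eta show the derived state '1' for IV, supporting them as a clade.
V: derived state '1' in Eta only — an autapomorphy, so it tells us nothing about relationships among taxa.
Most parsimonious ingroup topology: (((((Eta,Beta),Alpha),Theta),Epsilon),Delta).
The clade {Alpha, Beta, Eta, Theta} is supported by III: its derived state '1' occurs in exactly those taxa and in no other taxon (including the outgroup).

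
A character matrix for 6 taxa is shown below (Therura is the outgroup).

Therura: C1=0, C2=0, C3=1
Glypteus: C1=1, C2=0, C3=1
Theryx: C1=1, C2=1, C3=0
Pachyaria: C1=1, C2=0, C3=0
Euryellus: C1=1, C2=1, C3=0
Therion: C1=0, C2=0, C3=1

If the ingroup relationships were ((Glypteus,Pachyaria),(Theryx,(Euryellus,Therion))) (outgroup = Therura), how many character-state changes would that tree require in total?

Map each character onto ((Glypteus,Pachyaria),(Theryx,(Euryellus,Therion))) (rooted by Therura) and count the minimum state changes it requires (Fitch parsimony):
C1: 2; C2: 2; C3: 3.
Total tree length = 7.

7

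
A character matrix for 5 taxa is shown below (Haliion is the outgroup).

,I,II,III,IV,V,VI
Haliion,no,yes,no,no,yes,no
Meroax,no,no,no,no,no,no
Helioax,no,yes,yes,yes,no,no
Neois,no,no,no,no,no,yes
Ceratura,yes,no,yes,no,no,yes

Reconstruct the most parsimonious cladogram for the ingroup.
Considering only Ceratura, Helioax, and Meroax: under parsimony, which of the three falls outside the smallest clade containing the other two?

Character polarity is set by the outgroup: the derived state is whichever differs from the outgroup's state, so for II, V the derived state is 'no', and for the remaining characters it is 'yes'.
I (derived state 'yes') is unique to Ceratura (autapomorphy; uninformative for grouping).
II (derived state 'no') is shared by Ceratura, Meroax, and Neois — a synapomorphy uniting that clade.
III groups Ceratura and Helioax, which is incompatible with the clades supported by the remaining characters; treating it as convergent (homoplasy) costs fewer steps than any alternative tree.
IV (derived state 'yes') is unique to Helioax (autapomorphy; uninformative for grouping).
V (derived state 'no') is shared by all ingroup taxa — unites the whole ingroup.
VI: derived state 'yes' in Ceratura and Neois only — synapomorphy for {Ceratura, Neois}.
Most parsimonious ingroup topology: ((Meroax,(Neois,Ceratura)),Helioax).
Ceratura and Meroax share a more recent common ancestor with each other than either does with Helioax, so Helioax is the least closely related of the three.

Helioax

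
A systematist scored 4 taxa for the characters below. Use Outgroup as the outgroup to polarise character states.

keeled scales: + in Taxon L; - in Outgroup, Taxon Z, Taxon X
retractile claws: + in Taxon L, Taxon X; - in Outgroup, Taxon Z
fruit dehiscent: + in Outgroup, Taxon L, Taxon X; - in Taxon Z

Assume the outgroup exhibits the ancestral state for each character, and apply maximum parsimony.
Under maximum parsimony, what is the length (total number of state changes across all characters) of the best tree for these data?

Character polarity is set by the outgroup: the derived state is whichever differs from the outgroup's state, so for fruit dehiscent the derived state is '-', and for the remaining characters it is '+'.
keeled scales (derived state '+') is unique to Taxon L (autapomorphy; uninformative for grouping).
retractile claws (derived state '+') is shared by Taxon L and Taxon X — a synapomorphy uniting that clade.
fruit dehiscent (derived state '-') is unique to Taxon Z (autapomorphy; uninformative for grouping).
Most parsimonious ingroup topology: ((Taxon L,Taxon X),Taxon Z).
Changes per character on this tree: keeled scales: 1; retractile claws: 1; fruit dehiscent: 1.
Total = 3.

3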